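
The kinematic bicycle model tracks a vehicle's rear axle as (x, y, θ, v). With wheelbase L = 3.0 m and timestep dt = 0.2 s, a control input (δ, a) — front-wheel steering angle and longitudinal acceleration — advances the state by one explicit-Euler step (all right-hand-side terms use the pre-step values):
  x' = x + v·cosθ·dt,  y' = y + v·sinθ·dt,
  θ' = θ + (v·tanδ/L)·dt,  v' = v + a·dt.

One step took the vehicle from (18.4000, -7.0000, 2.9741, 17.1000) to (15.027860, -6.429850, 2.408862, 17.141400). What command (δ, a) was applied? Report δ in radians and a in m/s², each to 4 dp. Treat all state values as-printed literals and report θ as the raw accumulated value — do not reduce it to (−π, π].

a = (v'−v)/dt = (0.041400)/0.2 = 0.2070
Δθ = θ'−θ = -0.565238;  (v·dt/L) = 17.1000·0.2/3.0 = 1.140000
tan δ = Δθ·L/(v·dt) = -0.495823  →  δ = -0.4603

δ = -0.4603, a = 0.2070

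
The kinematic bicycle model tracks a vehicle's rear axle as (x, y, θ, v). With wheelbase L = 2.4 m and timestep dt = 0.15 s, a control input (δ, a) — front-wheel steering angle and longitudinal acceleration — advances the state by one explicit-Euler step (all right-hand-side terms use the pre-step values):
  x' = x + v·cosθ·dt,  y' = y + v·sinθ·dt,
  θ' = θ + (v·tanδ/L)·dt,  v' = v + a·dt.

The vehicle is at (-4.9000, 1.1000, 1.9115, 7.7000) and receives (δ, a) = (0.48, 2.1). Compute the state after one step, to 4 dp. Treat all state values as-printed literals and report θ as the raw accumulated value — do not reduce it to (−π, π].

(-5.2859, 2.1886, 2.1620, 8.0150)

x' = -4.9000 + 7.7000·cos(1.9115)·0.15 = -5.2859
y' = 1.1000 + 7.7000·sin(1.9115)·0.15 = 2.1886
θ' = 1.9115 + (7.7000/2.4)·tan(0.48)·0.15 = 2.1620
v' = 7.7000 + 2.1000·0.15 = 8.0150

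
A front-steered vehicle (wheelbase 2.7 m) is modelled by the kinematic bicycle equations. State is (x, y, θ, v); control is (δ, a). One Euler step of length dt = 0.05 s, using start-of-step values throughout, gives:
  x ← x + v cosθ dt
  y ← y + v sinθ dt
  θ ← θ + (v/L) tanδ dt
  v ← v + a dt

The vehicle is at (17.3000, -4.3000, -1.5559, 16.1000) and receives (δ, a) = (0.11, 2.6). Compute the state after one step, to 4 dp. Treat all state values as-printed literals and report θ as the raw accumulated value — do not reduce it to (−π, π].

(17.3120, -5.1049, -1.5230, 16.2300)

x' = 17.3000 + 16.1000·cos(-1.5559)·0.05 = 17.3120
y' = -4.3000 + 16.1000·sin(-1.5559)·0.05 = -5.1049
θ' = -1.5559 + (16.1000/2.7)·tan(0.11)·0.05 = -1.5230
v' = 16.1000 + 2.6000·0.05 = 16.2300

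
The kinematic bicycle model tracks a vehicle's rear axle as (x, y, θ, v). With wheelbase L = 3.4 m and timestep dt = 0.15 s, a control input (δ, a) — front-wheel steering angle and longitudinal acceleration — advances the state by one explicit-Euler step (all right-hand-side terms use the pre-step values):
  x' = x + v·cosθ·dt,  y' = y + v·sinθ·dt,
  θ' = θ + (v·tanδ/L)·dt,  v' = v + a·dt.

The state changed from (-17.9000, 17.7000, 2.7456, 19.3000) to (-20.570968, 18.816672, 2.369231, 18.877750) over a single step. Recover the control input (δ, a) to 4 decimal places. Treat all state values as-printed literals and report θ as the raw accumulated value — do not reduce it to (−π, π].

a = (v'−v)/dt = (-0.422250)/0.15 = -2.8150
Δθ = θ'−θ = -0.376369;  (v·dt/L) = 19.3000·0.15/3.4 = 0.851471
tan δ = Δθ·L/(v·dt) = -0.442022  →  δ = -0.4162

δ = -0.4162, a = -2.8150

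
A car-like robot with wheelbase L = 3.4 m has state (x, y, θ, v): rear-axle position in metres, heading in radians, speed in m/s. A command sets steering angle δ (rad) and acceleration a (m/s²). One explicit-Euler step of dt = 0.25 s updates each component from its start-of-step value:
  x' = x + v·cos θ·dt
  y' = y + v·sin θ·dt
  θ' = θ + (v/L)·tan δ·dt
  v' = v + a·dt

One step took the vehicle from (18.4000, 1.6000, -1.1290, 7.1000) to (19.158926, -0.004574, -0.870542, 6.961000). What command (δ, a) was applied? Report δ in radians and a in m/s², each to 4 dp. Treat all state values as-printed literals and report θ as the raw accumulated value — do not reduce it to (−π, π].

a = (v'−v)/dt = (-0.139000)/0.25 = -0.5560
Δθ = θ'−θ = 0.258458;  (v·dt/L) = 7.1000·0.25/3.4 = 0.522059
tan δ = Δθ·L/(v·dt) = 0.495074  →  δ = 0.4597

δ = 0.4597, a = -0.5560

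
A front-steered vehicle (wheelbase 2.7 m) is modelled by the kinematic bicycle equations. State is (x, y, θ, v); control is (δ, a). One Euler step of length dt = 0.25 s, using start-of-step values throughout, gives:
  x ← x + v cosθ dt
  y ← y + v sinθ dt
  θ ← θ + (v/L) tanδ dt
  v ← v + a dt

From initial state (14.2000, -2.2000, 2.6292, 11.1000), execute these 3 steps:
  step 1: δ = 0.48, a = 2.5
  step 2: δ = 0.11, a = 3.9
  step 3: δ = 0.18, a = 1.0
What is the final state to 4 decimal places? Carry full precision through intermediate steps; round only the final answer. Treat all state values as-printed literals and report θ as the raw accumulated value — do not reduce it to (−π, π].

(5.7081, -1.3572, 3.4982, 12.9500)

after step 1 (δ=0.48, a=2.5): (11.781382, -0.839517, 3.164272, 11.725000)
after step 2 (δ=0.11, a=3.9): (8.850886, -0.905991, 3.284178, 12.700000)
after step 3 (δ=0.18, a=1.0): (5.708106, -1.357166, 3.498160, 12.950000)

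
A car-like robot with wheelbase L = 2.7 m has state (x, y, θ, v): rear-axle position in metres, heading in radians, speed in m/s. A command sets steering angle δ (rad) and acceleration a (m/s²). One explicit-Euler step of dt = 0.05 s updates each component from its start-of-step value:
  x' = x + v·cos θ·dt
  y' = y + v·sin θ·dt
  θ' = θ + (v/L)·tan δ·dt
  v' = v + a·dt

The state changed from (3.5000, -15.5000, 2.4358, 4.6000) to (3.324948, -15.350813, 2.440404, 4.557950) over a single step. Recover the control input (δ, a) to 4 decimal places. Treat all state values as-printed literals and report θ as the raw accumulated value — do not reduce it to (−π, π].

a = (v'−v)/dt = (-0.042050)/0.05 = -0.8410
Δθ = θ'−θ = 0.004604;  (v·dt/L) = 4.6000·0.05/2.7 = 0.085185
tan δ = Δθ·L/(v·dt) = 0.054047  →  δ = 0.0540

δ = 0.0540, a = -0.8410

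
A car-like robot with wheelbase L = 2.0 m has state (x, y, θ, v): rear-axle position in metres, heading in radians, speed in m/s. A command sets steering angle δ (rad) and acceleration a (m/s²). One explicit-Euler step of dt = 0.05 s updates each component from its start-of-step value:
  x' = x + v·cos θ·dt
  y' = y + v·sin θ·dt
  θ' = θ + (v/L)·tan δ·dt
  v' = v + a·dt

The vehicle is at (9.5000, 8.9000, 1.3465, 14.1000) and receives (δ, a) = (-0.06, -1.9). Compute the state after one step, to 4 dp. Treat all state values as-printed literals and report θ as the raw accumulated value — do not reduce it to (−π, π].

(9.6568, 9.5873, 1.3253, 14.0050)

x' = 9.5000 + 14.1000·cos(1.3465)·0.05 = 9.6568
y' = 8.9000 + 14.1000·sin(1.3465)·0.05 = 9.5873
θ' = 1.3465 + (14.1000/2.0)·tan(-0.06)·0.05 = 1.3253
v' = 14.1000 − 1.9000·0.05 = 14.0050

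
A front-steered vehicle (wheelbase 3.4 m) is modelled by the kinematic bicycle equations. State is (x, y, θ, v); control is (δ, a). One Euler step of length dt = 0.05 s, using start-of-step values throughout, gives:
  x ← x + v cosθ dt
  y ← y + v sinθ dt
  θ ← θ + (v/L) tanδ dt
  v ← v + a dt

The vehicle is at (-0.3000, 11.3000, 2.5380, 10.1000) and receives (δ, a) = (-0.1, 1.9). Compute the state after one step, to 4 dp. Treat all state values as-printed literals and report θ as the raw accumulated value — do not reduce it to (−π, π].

x' = -0.3000 + 10.1000·cos(2.5380)·0.05 = -0.7158
y' = 11.3000 + 10.1000·sin(2.5380)·0.05 = 11.5866
θ' = 2.5380 + (10.1000/3.4)·tan(-0.1)·0.05 = 2.5231
v' = 10.1000 + 1.9000·0.05 = 10.1950

(-0.7158, 11.5866, 2.5231, 10.1950)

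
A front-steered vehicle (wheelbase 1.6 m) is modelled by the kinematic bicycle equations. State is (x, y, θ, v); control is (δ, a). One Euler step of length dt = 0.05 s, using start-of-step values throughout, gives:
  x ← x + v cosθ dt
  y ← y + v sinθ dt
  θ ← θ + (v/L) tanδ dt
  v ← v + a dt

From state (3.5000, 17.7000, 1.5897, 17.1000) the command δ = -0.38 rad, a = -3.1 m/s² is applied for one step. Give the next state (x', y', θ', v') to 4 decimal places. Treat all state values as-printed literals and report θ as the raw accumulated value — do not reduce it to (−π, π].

(3.4838, 18.5548, 1.3763, 16.9450)

x' = 3.5000 + 17.1000·cos(1.5897)·0.05 = 3.4838
y' = 17.7000 + 17.1000·sin(1.5897)·0.05 = 18.5548
θ' = 1.5897 + (17.1000/1.6)·tan(-0.38)·0.05 = 1.3763
v' = 17.1000 − 3.1000·0.05 = 16.9450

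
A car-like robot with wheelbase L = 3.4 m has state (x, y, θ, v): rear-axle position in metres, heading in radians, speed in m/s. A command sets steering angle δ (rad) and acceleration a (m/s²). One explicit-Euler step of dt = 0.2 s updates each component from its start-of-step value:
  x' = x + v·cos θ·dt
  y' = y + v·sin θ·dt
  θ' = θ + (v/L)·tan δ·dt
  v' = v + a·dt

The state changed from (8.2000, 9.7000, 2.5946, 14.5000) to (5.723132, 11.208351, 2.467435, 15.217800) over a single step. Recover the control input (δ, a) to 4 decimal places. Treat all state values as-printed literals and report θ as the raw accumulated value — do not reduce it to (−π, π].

δ = -0.1480, a = 3.5890

a = (v'−v)/dt = (0.717800)/0.2 = 3.5890
Δθ = θ'−θ = -0.127165;  (v·dt/L) = 14.5000·0.2/3.4 = 0.852941
tan δ = Δθ·L/(v·dt) = -0.149090  →  δ = -0.1480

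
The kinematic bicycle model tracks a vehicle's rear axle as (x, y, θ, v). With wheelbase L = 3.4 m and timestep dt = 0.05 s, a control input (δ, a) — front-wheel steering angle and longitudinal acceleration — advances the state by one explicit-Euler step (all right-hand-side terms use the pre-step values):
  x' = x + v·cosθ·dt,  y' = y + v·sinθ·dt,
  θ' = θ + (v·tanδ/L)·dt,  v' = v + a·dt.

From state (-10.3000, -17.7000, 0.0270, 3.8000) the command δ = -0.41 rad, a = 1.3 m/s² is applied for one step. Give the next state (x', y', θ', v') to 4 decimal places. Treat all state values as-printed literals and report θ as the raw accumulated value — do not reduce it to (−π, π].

(-10.1101, -17.6949, 0.0027, 3.8650)

x' = -10.3000 + 3.8000·cos(0.0270)·0.05 = -10.1101
y' = -17.7000 + 3.8000·sin(0.0270)·0.05 = -17.6949
θ' = 0.0270 + (3.8000/3.4)·tan(-0.41)·0.05 = 0.0027
v' = 3.8000 + 1.3000·0.05 = 3.8650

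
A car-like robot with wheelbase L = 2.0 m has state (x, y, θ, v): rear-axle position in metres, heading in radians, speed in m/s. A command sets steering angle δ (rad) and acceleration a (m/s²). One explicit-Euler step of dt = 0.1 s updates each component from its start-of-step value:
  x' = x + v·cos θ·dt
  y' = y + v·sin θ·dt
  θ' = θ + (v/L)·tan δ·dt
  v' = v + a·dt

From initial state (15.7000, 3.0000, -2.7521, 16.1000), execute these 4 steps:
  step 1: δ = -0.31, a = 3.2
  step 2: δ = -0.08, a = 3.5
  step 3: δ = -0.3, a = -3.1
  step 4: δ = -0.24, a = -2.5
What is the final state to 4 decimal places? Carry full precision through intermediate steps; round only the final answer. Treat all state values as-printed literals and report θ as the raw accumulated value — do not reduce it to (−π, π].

after step 1 (δ=-0.31, a=3.2): (14.210586, 2.388652, -3.009964, 16.420000)
after step 2 (δ=-0.08, a=3.5): (12.582790, 2.173141, -3.075784, 16.770000)
after step 3 (δ=-0.3, a=-3.1): (10.909420, 2.062860, -3.335163, 16.460000)
after step 4 (δ=-0.24, a=-2.5): (9.294161, 2.379490, -3.536564, 16.210000)

(9.2942, 2.3795, -3.5366, 16.2100)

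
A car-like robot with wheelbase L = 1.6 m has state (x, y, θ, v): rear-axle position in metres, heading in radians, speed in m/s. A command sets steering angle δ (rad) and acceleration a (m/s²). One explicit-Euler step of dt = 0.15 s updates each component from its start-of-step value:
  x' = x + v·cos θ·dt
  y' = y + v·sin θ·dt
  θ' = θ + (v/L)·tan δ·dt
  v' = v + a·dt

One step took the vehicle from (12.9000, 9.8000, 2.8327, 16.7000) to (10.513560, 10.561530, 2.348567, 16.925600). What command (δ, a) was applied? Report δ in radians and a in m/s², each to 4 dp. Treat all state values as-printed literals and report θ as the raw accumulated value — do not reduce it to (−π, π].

a = (v'−v)/dt = (0.225600)/0.15 = 1.5040
Δθ = θ'−θ = -0.484133;  (v·dt/L) = 16.7000·0.15/1.6 = 1.565625
tan δ = Δθ·L/(v·dt) = -0.309227  →  δ = -0.2999

δ = -0.2999, a = 1.5040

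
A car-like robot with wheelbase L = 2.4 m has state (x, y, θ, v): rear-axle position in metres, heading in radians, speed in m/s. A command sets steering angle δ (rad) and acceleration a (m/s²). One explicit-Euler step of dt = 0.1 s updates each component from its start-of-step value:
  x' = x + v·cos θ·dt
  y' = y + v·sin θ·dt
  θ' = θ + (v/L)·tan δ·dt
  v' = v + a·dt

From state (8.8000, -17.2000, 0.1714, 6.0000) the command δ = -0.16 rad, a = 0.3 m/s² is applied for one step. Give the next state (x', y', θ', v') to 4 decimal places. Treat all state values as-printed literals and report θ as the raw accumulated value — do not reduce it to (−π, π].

(9.3912, -17.0977, 0.1311, 6.0300)

x' = 8.8000 + 6.0000·cos(0.1714)·0.1 = 9.3912
y' = -17.2000 + 6.0000·sin(0.1714)·0.1 = -17.0977
θ' = 0.1714 + (6.0000/2.4)·tan(-0.16)·0.1 = 0.1311
v' = 6.0000 + 0.3000·0.1 = 6.0300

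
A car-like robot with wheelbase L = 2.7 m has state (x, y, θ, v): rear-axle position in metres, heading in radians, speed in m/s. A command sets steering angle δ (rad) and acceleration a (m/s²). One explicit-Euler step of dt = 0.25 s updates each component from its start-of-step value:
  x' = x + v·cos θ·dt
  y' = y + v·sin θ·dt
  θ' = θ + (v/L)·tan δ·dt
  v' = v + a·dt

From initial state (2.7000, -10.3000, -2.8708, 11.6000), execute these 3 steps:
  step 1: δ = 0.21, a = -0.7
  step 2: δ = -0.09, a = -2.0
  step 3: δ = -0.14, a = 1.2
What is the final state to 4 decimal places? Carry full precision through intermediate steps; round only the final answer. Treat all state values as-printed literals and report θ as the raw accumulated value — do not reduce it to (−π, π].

(-5.1124, -13.5187, -2.8799, 11.2250)

after step 1 (δ=0.21, a=-0.7): (-0.094322, -11.075736, -2.641869, 11.425000)
after step 2 (δ=-0.09, a=-2.0): (-2.601295, -12.444402, -2.737335, 10.925000)
after step 3 (δ=-0.14, a=1.2): (-5.112393, -13.518701, -2.879888, 11.225000)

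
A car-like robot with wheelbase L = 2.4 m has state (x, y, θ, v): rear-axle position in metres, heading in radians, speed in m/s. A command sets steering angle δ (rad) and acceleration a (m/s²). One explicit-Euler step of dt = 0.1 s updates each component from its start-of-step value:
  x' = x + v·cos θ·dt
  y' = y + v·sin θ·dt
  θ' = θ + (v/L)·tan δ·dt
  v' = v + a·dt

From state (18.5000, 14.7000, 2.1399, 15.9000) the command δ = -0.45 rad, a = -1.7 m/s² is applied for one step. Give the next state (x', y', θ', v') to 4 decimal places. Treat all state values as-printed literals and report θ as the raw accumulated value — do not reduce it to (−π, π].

(17.6432, 16.0394, 1.8199, 15.7300)

x' = 18.5000 + 15.9000·cos(2.1399)·0.1 = 17.6432
y' = 14.7000 + 15.9000·sin(2.1399)·0.1 = 16.0394
θ' = 2.1399 + (15.9000/2.4)·tan(-0.45)·0.1 = 1.8199
v' = 15.9000 − 1.7000·0.1 = 15.7300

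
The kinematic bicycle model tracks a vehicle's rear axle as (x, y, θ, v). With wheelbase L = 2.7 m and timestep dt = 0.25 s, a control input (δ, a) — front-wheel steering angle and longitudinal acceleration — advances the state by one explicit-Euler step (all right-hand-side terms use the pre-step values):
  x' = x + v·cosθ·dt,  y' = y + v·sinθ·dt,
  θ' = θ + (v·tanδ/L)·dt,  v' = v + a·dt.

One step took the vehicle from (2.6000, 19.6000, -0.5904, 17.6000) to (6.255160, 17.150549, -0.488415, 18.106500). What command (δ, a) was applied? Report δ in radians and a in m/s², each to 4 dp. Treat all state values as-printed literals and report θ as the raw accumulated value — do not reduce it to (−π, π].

a = (v'−v)/dt = (0.506500)/0.25 = 2.0260
Δθ = θ'−θ = 0.101985;  (v·dt/L) = 17.6000·0.25/2.7 = 1.629630
tan δ = Δθ·L/(v·dt) = 0.062582  →  δ = 0.0625

δ = 0.0625, a = 2.0260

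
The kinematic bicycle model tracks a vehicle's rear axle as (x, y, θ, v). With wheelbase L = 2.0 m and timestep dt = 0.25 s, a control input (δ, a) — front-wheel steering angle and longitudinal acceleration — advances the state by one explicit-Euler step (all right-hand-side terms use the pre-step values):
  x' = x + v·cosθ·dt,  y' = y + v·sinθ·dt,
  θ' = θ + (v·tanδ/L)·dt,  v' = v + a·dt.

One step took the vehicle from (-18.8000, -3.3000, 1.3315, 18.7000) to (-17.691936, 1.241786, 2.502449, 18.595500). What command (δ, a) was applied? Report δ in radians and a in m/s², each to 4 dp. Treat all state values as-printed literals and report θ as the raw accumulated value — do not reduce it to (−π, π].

a = (v'−v)/dt = (-0.104500)/0.25 = -0.4180
Δθ = θ'−θ = 1.170949;  (v·dt/L) = 18.7000·0.25/2.0 = 2.337500
tan δ = Δθ·L/(v·dt) = 0.500941  →  δ = 0.4644

δ = 0.4644, a = -0.4180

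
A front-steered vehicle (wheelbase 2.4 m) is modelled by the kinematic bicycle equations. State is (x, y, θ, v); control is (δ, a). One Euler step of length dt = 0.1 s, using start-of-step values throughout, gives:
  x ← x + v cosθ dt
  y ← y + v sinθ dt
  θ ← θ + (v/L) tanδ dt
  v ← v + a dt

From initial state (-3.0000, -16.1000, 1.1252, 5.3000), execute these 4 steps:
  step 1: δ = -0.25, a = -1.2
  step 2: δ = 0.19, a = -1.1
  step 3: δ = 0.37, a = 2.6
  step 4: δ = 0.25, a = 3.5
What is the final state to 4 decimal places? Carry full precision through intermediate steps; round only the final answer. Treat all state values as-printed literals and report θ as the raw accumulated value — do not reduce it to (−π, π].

after step 1 (δ=-0.25, a=-1.2): (-2.771572, -15.621752, 1.068812, 5.180000)
after step 2 (δ=0.19, a=-1.1): (-2.522328, -15.167658, 1.110321, 5.070000)
after step 3 (δ=0.37, a=2.6): (-2.297031, -14.713467, 1.192257, 5.330000)
after step 4 (δ=0.25, a=3.5): (-2.100053, -14.218200, 1.248964, 5.680000)

(-2.1001, -14.2182, 1.2490, 5.6800)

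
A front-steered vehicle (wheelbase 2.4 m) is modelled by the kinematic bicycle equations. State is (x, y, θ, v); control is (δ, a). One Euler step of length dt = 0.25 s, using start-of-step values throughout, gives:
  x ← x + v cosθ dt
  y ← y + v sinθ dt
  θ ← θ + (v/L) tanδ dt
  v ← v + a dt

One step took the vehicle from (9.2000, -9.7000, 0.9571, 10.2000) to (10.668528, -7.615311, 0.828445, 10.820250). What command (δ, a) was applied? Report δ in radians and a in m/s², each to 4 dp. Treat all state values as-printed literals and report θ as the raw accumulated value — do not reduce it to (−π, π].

a = (v'−v)/dt = (0.620250)/0.25 = 2.4810
Δθ = θ'−θ = -0.128655;  (v·dt/L) = 10.2000·0.25/2.4 = 1.062500
tan δ = Δθ·L/(v·dt) = -0.121087  →  δ = -0.1205

δ = -0.1205, a = 2.4810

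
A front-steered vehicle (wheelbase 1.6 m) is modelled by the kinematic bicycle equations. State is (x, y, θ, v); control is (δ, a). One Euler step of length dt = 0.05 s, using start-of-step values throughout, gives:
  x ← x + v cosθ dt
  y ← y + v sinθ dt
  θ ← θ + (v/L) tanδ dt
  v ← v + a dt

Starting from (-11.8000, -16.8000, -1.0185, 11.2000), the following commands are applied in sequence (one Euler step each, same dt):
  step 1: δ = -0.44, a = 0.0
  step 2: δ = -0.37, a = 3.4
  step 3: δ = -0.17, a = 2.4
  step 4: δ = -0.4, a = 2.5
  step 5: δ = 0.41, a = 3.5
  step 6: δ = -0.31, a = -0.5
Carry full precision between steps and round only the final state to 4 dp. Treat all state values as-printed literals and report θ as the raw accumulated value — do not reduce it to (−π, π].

(-10.9062, -20.0683, -1.4921, 11.7650)

after step 1 (δ=-0.44, a=0.0): (-11.506200, -17.276740, -1.183273, 11.200000)
after step 2 (δ=-0.37, a=3.4): (-11.294578, -17.795215, -1.319025, 11.370000)
after step 3 (δ=-0.17, a=2.4): (-11.152953, -18.345792, -1.380017, 11.490000)
after step 4 (δ=-0.4, a=2.5): (-11.044014, -18.909869, -1.531826, 11.615000)
after step 5 (δ=0.41, a=3.5): (-11.021388, -19.490178, -1.374069, 11.790000)
after step 6 (δ=-0.31, a=-0.5): (-10.906164, -20.068307, -1.492089, 11.765000)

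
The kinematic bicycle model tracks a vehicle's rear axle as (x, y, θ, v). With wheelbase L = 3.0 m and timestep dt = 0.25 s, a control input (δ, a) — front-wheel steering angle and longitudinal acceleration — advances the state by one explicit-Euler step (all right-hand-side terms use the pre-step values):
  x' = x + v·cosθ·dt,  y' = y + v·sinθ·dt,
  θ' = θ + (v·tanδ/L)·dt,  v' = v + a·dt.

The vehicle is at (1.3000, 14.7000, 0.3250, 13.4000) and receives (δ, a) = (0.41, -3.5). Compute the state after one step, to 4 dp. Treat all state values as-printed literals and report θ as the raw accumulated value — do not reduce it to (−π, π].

x' = 1.3000 + 13.4000·cos(0.3250)·0.25 = 4.4746
y' = 14.7000 + 13.4000·sin(0.3250)·0.25 = 15.7697
θ' = 0.3250 + (13.4000/3.0)·tan(0.41)·0.25 = 0.8103
v' = 13.4000 − 3.5000·0.25 = 12.5250

(4.4746, 15.7697, 0.8103, 12.5250)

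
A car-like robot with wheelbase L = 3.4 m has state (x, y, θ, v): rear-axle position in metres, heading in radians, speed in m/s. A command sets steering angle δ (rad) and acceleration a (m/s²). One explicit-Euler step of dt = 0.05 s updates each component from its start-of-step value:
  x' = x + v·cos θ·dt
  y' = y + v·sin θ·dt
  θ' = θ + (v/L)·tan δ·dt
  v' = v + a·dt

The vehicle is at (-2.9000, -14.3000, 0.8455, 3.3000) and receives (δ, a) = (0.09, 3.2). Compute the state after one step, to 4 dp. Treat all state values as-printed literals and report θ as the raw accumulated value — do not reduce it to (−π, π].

(-2.7905, -14.1765, 0.8499, 3.4600)

x' = -2.9000 + 3.3000·cos(0.8455)·0.05 = -2.7905
y' = -14.3000 + 3.3000·sin(0.8455)·0.05 = -14.1765
θ' = 0.8455 + (3.3000/3.4)·tan(0.09)·0.05 = 0.8499
v' = 3.3000 + 3.2000·0.05 = 3.4600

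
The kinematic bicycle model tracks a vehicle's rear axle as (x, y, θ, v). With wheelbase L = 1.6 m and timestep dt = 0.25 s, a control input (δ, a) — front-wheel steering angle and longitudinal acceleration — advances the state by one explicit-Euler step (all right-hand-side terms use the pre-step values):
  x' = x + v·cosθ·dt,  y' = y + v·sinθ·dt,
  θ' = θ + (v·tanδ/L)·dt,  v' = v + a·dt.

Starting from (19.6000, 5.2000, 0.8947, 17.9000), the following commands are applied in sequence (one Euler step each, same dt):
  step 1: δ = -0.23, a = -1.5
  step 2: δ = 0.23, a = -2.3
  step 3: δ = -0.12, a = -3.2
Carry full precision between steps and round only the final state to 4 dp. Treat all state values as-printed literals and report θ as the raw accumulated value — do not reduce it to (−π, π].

after step 1 (δ=-0.23, a=-1.5): (22.400244, 8.690596, 0.239830, 17.525000)
after step 2 (δ=0.23, a=-2.3): (26.656095, 9.731308, 0.880981, 16.950000)
after step 3 (δ=-0.12, a=-3.2): (29.352819, 12.999960, 0.561634, 16.150000)

(29.3528, 13.0000, 0.5616, 16.1500)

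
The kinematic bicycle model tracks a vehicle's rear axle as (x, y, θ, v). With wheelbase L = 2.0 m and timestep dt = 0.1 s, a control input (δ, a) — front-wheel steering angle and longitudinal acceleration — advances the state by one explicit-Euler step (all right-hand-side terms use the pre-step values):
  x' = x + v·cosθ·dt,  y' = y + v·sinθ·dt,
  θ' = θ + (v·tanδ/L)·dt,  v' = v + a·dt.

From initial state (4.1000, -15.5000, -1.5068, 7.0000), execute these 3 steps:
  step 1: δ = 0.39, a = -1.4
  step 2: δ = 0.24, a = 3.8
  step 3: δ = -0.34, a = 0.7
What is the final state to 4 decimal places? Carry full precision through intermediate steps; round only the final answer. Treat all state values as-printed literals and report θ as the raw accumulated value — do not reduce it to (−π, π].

(4.4946, -17.5632, -1.4070, 7.3100)

after step 1 (δ=0.39, a=-1.4): (4.144767, -16.198567, -1.362931, 6.860000)
after step 2 (δ=0.24, a=3.8): (4.286338, -16.869800, -1.278993, 7.240000)
after step 3 (δ=-0.34, a=0.7): (4.494618, -17.563194, -1.407046, 7.310000)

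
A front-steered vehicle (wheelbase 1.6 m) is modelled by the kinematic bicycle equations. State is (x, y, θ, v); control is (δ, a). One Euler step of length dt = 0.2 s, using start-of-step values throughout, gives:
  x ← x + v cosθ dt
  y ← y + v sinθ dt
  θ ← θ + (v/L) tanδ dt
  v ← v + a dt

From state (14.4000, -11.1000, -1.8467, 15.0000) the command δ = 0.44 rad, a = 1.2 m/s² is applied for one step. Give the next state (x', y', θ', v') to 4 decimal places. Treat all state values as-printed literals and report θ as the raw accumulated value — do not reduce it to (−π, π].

x' = 14.4000 + 15.0000·cos(-1.8467)·0.2 = 13.5828
y' = -11.1000 + 15.0000·sin(-1.8467)·0.2 = -13.9865
θ' = -1.8467 + (15.0000/1.6)·tan(0.44)·0.2 = -0.9640
v' = 15.0000 + 1.2000·0.2 = 15.2400

(13.5828, -13.9865, -0.9640, 15.2400)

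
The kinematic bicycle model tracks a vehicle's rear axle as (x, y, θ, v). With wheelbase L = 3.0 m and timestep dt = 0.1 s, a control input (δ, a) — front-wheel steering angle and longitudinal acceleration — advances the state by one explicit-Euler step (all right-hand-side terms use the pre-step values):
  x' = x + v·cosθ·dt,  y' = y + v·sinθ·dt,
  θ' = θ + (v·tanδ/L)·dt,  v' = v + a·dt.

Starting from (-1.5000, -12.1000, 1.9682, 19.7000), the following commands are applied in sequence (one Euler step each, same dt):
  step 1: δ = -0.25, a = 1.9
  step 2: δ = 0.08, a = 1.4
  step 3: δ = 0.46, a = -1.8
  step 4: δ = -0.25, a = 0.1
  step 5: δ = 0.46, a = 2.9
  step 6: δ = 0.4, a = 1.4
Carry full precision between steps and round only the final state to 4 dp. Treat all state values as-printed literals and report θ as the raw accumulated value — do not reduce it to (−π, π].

after step 1 (δ=-0.25, a=1.9): (-2.262441, -10.283524, 1.800525, 19.890000)
after step 2 (δ=0.08, a=1.4): (-2.715363, -8.346779, 1.853679, 20.030000)
after step 3 (δ=0.46, a=-1.8): (-3.274450, -6.423389, 2.184474, 19.850000)
after step 4 (δ=-0.25, a=0.1): (-4.417567, -4.800580, 2.015522, 19.860000)
after step 5 (δ=0.46, a=2.9): (-5.271965, -3.007761, 2.343509, 20.150000)
after step 6 (δ=0.4, a=1.4): (-6.678597, -1.564982, 2.627486, 20.290000)

(-6.6786, -1.5650, 2.6275, 20.2900)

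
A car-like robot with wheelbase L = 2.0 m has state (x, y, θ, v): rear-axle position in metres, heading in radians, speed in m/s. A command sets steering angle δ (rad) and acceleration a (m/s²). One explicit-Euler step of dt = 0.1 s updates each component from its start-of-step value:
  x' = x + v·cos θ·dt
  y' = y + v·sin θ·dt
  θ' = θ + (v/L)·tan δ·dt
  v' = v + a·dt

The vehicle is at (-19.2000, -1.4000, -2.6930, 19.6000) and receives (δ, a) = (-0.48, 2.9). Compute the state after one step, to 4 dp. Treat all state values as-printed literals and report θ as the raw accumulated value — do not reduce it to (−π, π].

(-20.9661, -2.2500, -3.2032, 19.8900)

x' = -19.2000 + 19.6000·cos(-2.6930)·0.1 = -20.9661
y' = -1.4000 + 19.6000·sin(-2.6930)·0.1 = -2.2500
θ' = -2.6930 + (19.6000/2.0)·tan(-0.48)·0.1 = -3.2032
v' = 19.6000 + 2.9000·0.1 = 19.8900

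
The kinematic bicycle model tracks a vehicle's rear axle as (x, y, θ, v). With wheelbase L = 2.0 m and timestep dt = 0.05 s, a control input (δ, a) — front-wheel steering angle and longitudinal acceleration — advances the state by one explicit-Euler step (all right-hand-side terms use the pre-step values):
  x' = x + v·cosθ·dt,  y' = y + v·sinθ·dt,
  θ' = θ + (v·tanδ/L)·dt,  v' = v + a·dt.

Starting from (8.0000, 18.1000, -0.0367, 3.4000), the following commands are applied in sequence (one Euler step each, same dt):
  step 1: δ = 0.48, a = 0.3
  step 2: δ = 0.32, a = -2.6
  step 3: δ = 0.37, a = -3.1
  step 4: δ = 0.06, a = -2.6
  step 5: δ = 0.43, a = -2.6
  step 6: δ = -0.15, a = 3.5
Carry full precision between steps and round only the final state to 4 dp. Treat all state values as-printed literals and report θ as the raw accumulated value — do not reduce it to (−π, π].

(8.9532, 18.1377, 0.0960, 3.0450)

after step 1 (δ=0.48, a=0.3): (8.169886, 18.093762, 0.007552, 3.415000)
after step 2 (δ=0.32, a=-2.6): (8.340631, 18.095052, 0.035844, 3.285000)
after step 3 (δ=0.37, a=-3.1): (8.504775, 18.100938, 0.067698, 3.130000)
after step 4 (δ=0.06, a=-2.6): (8.660917, 18.111525, 0.072398, 3.000000)
after step 5 (δ=0.43, a=-2.6): (8.810524, 18.122375, 0.106795, 2.870000)
after step 6 (δ=-0.15, a=3.5): (8.953206, 18.137671, 0.095951, 3.045000)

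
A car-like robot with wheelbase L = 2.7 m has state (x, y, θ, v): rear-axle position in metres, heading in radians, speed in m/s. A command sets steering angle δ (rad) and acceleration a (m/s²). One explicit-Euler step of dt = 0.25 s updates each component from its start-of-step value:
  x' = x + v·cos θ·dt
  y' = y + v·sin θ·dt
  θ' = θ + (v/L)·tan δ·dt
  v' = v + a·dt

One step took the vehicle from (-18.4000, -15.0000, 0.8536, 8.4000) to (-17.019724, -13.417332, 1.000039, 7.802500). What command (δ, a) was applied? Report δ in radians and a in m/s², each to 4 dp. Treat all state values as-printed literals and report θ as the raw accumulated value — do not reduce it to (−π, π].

δ = 0.1861, a = -2.3900

a = (v'−v)/dt = (-0.597500)/0.25 = -2.3900
Δθ = θ'−θ = 0.146439;  (v·dt/L) = 8.4000·0.25/2.7 = 0.777778
tan δ = Δθ·L/(v·dt) = 0.188279  →  δ = 0.1861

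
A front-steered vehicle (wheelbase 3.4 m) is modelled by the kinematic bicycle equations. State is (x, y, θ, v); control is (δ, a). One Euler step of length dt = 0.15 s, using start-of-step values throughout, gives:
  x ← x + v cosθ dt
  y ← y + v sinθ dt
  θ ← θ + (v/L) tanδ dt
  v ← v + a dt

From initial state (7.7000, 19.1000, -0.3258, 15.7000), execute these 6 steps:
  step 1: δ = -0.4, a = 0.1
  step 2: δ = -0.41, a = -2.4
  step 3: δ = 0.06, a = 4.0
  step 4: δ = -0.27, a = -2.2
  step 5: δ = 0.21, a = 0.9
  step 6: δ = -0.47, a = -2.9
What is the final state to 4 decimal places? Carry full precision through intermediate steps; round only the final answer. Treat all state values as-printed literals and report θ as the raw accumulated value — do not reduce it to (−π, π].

after step 1 (δ=-0.4, a=0.1): (9.931115, 18.346243, -0.618646, 15.715000)
after step 2 (δ=-0.41, a=-2.4): (11.851482, 16.979196, -0.919980, 15.355000)
after step 3 (δ=0.06, a=4.0): (13.246874, 15.146754, -0.879286, 15.955000)
after step 4 (δ=-0.27, a=-2.2): (14.773053, 13.303273, -1.074095, 15.625000)
after step 5 (δ=0.21, a=0.9): (15.889916, 11.242743, -0.927168, 15.760000)
after step 6 (δ=-0.47, a=-2.9): (17.308557, 9.351724, -1.280353, 15.325000)

(17.3086, 9.3517, -1.2804, 15.3250)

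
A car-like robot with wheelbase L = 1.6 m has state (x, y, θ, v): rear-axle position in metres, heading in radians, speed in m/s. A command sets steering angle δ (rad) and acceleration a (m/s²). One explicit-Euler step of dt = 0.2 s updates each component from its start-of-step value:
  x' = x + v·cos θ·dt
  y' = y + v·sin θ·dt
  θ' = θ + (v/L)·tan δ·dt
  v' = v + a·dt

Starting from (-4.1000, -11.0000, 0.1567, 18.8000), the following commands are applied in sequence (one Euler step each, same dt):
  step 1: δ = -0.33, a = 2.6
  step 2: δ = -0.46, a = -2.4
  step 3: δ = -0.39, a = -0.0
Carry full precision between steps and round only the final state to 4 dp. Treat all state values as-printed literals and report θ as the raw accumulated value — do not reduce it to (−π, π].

after step 1 (δ=-0.33, a=2.6): (-0.386069, -10.413216, -0.648233, 19.320000)
after step 2 (δ=-0.46, a=-2.4): (2.694125, -12.746219, -1.844742, 18.840000)
after step 3 (δ=-0.39, a=-0.0): (1.674760, -16.373714, -2.812777, 18.840000)

(1.6748, -16.3737, -2.8128, 18.8400)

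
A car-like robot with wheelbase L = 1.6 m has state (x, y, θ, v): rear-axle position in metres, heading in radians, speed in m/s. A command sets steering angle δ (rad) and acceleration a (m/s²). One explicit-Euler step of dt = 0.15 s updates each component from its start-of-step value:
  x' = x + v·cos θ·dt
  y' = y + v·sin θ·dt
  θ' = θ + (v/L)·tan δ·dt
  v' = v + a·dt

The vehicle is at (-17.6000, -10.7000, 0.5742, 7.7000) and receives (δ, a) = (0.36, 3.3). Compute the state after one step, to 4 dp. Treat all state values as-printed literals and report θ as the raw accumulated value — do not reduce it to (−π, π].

(-16.6302, -10.0726, 0.8459, 8.1950)

x' = -17.6000 + 7.7000·cos(0.5742)·0.15 = -16.6302
y' = -10.7000 + 7.7000·sin(0.5742)·0.15 = -10.0726
θ' = 0.5742 + (7.7000/1.6)·tan(0.36)·0.15 = 0.8459
v' = 7.7000 + 3.3000·0.15 = 8.1950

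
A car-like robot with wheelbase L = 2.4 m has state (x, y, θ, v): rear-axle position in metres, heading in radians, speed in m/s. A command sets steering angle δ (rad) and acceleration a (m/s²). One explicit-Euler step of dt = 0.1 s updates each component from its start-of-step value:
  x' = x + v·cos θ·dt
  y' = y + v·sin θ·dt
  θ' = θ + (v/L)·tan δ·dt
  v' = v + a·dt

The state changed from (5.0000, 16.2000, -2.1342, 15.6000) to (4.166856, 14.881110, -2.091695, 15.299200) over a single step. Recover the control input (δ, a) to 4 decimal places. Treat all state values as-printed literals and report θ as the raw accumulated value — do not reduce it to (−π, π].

a = (v'−v)/dt = (-0.300800)/0.1 = -3.0080
Δθ = θ'−θ = 0.042505;  (v·dt/L) = 15.6000·0.1/2.4 = 0.650000
tan δ = Δθ·L/(v·dt) = 0.065392  →  δ = 0.0653

δ = 0.0653, a = -3.0080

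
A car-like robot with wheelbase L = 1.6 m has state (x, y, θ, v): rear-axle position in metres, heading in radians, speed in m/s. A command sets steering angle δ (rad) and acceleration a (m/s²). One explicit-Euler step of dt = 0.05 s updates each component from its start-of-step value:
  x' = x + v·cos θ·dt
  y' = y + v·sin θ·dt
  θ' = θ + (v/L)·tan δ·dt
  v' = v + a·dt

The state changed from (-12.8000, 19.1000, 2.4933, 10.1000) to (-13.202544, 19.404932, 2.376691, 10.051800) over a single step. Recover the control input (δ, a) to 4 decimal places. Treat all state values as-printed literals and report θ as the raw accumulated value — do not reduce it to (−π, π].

a = (v'−v)/dt = (-0.048200)/0.05 = -0.9640
Δθ = θ'−θ = -0.116609;  (v·dt/L) = 10.1000·0.05/1.6 = 0.315625
tan δ = Δθ·L/(v·dt) = -0.369454  →  δ = -0.3539

δ = -0.3539, a = -0.9640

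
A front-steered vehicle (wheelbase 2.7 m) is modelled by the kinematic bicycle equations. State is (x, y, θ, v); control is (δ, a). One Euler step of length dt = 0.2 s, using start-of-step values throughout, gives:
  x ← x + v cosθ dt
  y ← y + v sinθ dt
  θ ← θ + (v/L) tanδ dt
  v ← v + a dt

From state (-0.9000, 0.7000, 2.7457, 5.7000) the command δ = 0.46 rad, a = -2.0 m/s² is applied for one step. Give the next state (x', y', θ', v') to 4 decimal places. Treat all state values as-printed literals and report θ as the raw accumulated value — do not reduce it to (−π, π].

(-1.9518, 1.1396, 2.9549, 5.3000)

x' = -0.9000 + 5.7000·cos(2.7457)·0.2 = -1.9518
y' = 0.7000 + 5.7000·sin(2.7457)·0.2 = 1.1396
θ' = 2.7457 + (5.7000/2.7)·tan(0.46)·0.2 = 2.9549
v' = 5.7000 − 2.0000·0.2 = 5.3000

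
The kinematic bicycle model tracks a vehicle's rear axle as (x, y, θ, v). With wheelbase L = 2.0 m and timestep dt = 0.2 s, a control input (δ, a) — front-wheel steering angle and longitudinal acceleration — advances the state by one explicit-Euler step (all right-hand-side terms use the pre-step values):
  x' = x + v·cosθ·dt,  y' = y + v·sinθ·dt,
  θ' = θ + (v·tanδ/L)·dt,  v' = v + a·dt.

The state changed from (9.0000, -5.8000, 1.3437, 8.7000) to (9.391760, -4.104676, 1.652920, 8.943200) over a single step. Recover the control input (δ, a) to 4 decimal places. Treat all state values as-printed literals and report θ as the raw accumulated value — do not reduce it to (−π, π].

δ = 0.3415, a = 1.2160

a = (v'−v)/dt = (0.243200)/0.2 = 1.2160
Δθ = θ'−θ = 0.309220;  (v·dt/L) = 8.7000·0.2/2.0 = 0.870000
tan δ = Δθ·L/(v·dt) = 0.355425  →  δ = 0.3415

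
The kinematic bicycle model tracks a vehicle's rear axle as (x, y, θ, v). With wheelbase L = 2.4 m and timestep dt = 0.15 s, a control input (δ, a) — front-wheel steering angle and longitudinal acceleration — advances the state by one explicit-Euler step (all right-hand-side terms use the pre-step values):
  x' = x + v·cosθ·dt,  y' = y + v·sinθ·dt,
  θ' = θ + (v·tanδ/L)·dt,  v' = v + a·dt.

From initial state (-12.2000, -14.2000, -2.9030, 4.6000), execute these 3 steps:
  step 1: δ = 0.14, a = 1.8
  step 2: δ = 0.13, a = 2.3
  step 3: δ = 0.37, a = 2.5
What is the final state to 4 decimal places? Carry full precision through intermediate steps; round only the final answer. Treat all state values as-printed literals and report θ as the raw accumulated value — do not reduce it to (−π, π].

(-14.3155, -14.8096, -2.6963, 5.5900)

after step 1 (δ=0.14, a=1.8): (-12.870453, -14.363071, -2.862485, 4.870000)
after step 2 (δ=0.13, a=2.3): (-13.572684, -14.564323, -2.822692, 5.215000)
after step 3 (δ=0.37, a=2.5): (-14.315494, -14.809576, -2.696273, 5.590000)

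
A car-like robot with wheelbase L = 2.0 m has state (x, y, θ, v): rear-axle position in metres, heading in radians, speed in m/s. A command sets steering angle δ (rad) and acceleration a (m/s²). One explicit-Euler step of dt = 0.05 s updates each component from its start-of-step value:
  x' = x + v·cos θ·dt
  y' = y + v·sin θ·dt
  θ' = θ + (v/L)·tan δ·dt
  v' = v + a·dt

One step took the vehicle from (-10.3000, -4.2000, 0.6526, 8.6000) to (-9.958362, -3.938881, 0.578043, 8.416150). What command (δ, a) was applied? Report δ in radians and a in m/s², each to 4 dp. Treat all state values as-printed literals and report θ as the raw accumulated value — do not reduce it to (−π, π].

δ = -0.3338, a = -3.6770

a = (v'−v)/dt = (-0.183850)/0.05 = -3.6770
Δθ = θ'−θ = -0.074557;  (v·dt/L) = 8.6000·0.05/2.0 = 0.215000
tan δ = Δθ·L/(v·dt) = -0.346777  →  δ = -0.3338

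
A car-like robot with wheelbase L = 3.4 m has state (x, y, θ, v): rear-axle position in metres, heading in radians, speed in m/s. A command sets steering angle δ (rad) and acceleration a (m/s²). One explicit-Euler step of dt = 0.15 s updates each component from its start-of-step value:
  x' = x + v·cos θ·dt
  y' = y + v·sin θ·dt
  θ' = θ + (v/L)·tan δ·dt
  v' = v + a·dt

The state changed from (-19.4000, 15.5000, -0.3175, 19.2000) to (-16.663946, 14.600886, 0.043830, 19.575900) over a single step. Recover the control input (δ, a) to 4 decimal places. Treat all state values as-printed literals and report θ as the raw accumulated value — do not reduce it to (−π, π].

δ = 0.4032, a = 2.5060

a = (v'−v)/dt = (0.375900)/0.15 = 2.5060
Δθ = θ'−θ = 0.361330;  (v·dt/L) = 19.2000·0.15/3.4 = 0.847059
tan δ = Δθ·L/(v·dt) = 0.426570  →  δ = 0.4032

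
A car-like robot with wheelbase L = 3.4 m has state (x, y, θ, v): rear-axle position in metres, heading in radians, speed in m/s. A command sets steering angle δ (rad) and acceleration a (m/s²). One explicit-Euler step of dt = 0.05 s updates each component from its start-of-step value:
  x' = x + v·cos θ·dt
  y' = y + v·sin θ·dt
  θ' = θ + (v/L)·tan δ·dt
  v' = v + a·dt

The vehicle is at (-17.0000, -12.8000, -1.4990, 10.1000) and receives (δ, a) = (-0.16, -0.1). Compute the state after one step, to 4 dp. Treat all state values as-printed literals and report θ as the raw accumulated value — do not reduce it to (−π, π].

x' = -17.0000 + 10.1000·cos(-1.4990)·0.05 = -16.9638
y' = -12.8000 + 10.1000·sin(-1.4990)·0.05 = -13.3037
θ' = -1.4990 + (10.1000/3.4)·tan(-0.16)·0.05 = -1.5230
v' = 10.1000 − 0.1000·0.05 = 10.0950

(-16.9638, -13.3037, -1.5230, 10.0950)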